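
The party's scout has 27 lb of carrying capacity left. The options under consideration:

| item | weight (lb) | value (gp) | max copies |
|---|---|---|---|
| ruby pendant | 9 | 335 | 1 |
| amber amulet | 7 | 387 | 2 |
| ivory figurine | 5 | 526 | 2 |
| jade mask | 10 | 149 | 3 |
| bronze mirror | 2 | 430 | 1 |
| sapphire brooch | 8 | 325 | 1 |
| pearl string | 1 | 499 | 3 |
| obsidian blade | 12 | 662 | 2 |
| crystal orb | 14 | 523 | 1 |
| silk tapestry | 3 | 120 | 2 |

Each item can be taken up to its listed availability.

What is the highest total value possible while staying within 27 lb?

The ratio heuristic lands on amber amulet + 2×ivory figurine + bronze mirror + 3×pearl string + silk tapestry (3486) but leaves 2 lb idle.
Dropping amber amulet and silk tapestry frees 10 lb; slotting in obsidian blade (12 lb) lifts the total to 3641 at 27 lb.

3641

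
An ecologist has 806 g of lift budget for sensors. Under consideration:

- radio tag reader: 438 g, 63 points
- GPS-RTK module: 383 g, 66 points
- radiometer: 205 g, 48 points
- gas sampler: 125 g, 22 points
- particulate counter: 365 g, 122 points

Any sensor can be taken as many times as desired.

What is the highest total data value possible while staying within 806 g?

244

2×particulate counter uses 730 of the 806 g and totals 244.
Every other selection either busts 806 g or fails to beat 244.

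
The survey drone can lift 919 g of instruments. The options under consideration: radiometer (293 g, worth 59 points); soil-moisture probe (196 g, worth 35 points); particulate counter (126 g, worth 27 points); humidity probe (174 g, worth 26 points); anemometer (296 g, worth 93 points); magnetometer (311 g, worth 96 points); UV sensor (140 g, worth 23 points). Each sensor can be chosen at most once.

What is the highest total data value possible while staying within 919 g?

A density-first pass picks particulate counter + anemometer + magnetometer + UV sensor — 239 at 873 g.
Replace particulate counter and UV sensor with radiometer: the trade gains 9 net, giving 248 at 900 g.
Every other selection either busts 919 g or fails to beat 248.

248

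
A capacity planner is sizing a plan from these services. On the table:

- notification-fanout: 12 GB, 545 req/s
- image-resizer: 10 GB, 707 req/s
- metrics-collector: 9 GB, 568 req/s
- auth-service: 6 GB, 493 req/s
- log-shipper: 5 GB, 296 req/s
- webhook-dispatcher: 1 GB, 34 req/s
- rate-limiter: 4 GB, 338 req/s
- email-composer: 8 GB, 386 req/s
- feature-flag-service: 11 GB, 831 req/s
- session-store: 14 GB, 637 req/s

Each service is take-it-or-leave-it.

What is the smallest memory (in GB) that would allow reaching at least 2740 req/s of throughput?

Look for the lowest-memory combination reaching 2740.
image-resizer + metrics-collector + log-shipper + rate-limiter + feature-flag-service reaches 2740 using 39 GB.
Any bundle with less than 39 GB falls short of 2740.

39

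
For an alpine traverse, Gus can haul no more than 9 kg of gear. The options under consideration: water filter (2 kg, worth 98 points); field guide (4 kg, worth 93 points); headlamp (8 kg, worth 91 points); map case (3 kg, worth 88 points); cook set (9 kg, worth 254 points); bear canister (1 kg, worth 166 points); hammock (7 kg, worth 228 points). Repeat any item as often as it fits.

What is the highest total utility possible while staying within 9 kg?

1494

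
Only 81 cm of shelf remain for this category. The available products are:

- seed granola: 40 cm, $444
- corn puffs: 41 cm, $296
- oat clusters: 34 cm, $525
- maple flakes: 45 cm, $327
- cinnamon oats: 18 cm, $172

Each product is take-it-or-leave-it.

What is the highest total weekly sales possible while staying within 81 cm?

Ranking by ratio (weekly sales/cm): oat clusters 15.44, seed granola 11.10, cinnamon oats 9.56.
The ratio ordering already packs tightly: seed granola + oat clusters, 74 cm, 969.
An exhaustive check of the 32 subsets confirms 969.

969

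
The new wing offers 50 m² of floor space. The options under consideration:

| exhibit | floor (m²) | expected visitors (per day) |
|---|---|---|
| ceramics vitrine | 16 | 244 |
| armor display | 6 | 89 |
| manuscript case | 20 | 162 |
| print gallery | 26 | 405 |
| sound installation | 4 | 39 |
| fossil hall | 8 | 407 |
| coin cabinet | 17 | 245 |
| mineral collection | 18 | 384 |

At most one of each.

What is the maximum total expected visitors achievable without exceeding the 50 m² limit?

By expected visitors per m²: fossil hall 50.88, mineral collection 21.33, print gallery 15.58, ceramics vitrine 15.25 lead.
Greedy by ratio would take ceramics vitrine + armor display + fossil hall + mineral collection: 48 m² used, total 1124.
The 16 m² tied up in ceramics vitrine is better spent on coin cabinet — total rises to 1125 (49 m²).
That's the maximum — no swap from here does better than 1125.

1125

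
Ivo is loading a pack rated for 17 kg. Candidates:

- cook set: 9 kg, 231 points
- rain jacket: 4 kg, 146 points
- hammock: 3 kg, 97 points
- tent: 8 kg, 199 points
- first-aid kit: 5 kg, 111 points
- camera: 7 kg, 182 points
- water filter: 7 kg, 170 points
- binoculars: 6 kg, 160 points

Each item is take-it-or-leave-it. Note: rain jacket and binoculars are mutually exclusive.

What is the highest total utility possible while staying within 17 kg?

474

Ranking by ratio (utility/kg): rain jacket 36.50, hammock 32.33, binoculars 26.67, camera 26.00.
Taking cook set + rain jacket + hammock: 16 kg used, 474 in utility.
The closest alternative, rain jacket + tent + first-aid kit, reaches only 456.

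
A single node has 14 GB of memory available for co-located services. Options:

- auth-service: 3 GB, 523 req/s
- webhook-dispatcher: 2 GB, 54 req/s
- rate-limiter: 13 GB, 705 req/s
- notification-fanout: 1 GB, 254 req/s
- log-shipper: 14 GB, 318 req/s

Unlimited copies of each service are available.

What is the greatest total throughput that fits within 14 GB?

3556

Best packing: 14×notification-fanout — 14 GB, 3556 total.
Every other selection either busts 14 GB or fails to beat 3556.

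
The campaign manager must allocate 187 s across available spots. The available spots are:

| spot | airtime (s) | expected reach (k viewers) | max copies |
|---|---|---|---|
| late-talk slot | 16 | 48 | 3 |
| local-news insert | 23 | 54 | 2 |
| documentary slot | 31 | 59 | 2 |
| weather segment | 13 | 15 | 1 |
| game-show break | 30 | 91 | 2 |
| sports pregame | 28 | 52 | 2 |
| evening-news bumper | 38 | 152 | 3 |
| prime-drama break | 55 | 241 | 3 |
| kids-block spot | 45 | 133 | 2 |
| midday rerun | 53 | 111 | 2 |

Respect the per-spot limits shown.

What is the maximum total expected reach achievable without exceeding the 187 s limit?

Filling by ratio: late-talk slot + 3×prime-drama break for 771, with 6 s left unused.
The 71 s tied up in late-talk slot and prime-drama break is better spent on 2×evening-news bumper — total rises to 786 (186 s).
Nothing else within 187 s beats 786.

786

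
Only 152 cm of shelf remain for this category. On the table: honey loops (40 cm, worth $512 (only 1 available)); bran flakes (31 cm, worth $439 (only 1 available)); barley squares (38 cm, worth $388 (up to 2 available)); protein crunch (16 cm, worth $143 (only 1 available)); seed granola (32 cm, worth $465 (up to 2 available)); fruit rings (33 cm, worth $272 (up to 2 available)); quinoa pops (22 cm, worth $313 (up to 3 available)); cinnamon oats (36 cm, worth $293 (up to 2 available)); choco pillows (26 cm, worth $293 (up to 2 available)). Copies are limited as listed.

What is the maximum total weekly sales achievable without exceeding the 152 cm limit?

2068

The ratio heuristic lands on protein crunch + 2×seed granola + 3×quinoa pops (2012) but leaves 6 cm idle.
Replace protein crunch and quinoa pops with honey loops: the trade gains 56 net, giving 2068 at 148 cm.
No other feasible combination exceeds 2068.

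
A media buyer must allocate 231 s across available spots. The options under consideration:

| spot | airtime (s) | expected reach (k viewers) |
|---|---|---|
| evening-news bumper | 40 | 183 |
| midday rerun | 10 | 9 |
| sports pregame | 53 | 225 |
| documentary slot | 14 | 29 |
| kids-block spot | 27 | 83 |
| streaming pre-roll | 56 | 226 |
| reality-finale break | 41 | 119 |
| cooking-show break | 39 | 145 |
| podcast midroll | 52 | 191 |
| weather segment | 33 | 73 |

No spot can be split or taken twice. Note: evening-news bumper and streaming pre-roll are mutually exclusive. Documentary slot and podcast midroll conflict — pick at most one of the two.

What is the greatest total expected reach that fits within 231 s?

Sports pregame + kids-block spot + streaming pre-roll + cooking-show break + podcast midroll uses 227 of the 231 s and totals 870.
Next best is evening-news bumper + sports pregame + reality-finale break + cooking-show break + podcast midroll at 863 (225 s) — short by 7.

870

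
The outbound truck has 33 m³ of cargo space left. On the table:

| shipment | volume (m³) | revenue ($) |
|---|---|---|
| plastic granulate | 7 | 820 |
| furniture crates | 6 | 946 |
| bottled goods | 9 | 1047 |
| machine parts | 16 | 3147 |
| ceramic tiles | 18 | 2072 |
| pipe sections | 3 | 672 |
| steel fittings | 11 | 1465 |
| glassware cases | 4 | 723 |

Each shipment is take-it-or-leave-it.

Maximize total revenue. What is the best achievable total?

5636

A density-first pass picks furniture crates + machine parts + pipe sections + glassware cases — 5488 at 29 m³.
Dropping pipe sections frees 3 m³; slotting in plastic granulate (7 m³) lifts the total to 5636 at 33 m³.
An exhaustive check of the 256 subsets confirms 5636.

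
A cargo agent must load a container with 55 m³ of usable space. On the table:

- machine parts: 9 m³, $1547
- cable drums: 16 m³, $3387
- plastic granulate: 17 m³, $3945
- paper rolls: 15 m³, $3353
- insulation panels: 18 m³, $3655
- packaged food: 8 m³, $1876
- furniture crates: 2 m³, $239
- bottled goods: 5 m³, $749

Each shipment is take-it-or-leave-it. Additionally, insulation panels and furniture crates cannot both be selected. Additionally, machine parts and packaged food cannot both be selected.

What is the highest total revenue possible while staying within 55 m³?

Best packing: plastic granulate + paper rolls + insulation panels + bottled goods — 55 m³, 11702 total.
Runner-up cable drums + plastic granulate + paper rolls + furniture crates + bottled goods tops out at 11673.

11702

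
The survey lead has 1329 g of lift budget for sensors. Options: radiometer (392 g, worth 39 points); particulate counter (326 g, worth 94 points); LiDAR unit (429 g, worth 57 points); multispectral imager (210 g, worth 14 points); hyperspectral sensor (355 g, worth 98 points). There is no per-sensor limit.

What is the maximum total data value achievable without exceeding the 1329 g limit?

Best packing: 4×particulate counter — 1304 g, 376 total.
The spare 25 g is too small for any remaining sensor, and no exchange beats 376.

376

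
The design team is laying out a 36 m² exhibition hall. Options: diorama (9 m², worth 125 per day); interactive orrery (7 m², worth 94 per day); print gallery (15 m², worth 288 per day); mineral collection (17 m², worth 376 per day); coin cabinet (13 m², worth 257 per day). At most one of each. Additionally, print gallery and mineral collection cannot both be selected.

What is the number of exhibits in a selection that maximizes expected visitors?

3

Best achievable expected visitors is 639.
For example interactive orrery + print gallery + coin cabinet achieves it, using 35 m².
Any selection reaching 639 contains exactly 3 exhibits.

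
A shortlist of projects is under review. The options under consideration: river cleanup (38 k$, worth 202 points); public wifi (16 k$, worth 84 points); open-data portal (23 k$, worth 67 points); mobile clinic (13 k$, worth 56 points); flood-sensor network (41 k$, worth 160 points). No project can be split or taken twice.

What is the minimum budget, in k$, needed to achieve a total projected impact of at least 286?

54

Minimise k$ subject to total projected impact ≥ 286.
Taking river cleanup + public wifi gives 286 (≥ 286) for 54 k$.
Below 54 k$ the best achievable stays under 286.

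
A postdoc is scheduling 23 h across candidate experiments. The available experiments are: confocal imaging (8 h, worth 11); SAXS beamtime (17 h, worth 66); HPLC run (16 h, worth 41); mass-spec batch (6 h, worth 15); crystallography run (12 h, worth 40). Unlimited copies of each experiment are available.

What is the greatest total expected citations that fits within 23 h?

Taking SAXS beamtime + mass-spec batch: 23 h used, 81 in expected citations.
No other feasible combination exceeds 81.

81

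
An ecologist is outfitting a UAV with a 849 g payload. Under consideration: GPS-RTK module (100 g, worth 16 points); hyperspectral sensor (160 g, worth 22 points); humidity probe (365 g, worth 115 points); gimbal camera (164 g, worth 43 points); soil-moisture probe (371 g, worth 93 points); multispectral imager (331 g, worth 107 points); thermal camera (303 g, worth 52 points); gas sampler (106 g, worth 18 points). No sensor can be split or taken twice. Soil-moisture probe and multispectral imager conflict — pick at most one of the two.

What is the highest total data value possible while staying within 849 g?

Density check — multispectral imager 0.32, humidity probe 0.32, gimbal camera 0.26, soil-moisture probe 0.25 are the best per g.
Best packing: humidity probe + multispectral imager + gas sampler — 802 g, 240 total.
Runner-up GPS-RTK module + humidity probe + multispectral imager tops out at 238.

240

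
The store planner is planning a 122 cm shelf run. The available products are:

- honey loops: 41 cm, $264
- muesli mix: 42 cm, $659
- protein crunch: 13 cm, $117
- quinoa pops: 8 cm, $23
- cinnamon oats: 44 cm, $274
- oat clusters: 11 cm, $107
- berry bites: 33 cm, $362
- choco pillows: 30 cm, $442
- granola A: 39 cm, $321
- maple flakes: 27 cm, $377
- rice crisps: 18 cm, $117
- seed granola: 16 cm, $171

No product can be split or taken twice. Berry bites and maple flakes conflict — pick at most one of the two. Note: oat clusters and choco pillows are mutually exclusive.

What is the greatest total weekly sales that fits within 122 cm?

By weekly sales per cm: muesli mix 15.69, choco pillows 14.73, maple flakes 13.96 lead.
The ratio ordering already packs tightly: muesli mix + choco pillows + maple flakes + seed granola, 115 cm, 1649.
The closest alternative, muesli mix + berry bites + choco pillows + seed granola, reaches only 1634.

1649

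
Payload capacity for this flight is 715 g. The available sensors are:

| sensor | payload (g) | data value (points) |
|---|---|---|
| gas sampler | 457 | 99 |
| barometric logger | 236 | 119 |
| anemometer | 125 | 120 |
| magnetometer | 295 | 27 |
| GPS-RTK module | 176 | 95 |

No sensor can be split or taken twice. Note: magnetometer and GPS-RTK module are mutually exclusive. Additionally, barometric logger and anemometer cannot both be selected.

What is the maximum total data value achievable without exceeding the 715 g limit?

Gas sampler + anemometer uses 582 of the 715 g and totals 219.
The spare 133 g is too small for any remaining sensor, and no feasible exchange beats 219.

219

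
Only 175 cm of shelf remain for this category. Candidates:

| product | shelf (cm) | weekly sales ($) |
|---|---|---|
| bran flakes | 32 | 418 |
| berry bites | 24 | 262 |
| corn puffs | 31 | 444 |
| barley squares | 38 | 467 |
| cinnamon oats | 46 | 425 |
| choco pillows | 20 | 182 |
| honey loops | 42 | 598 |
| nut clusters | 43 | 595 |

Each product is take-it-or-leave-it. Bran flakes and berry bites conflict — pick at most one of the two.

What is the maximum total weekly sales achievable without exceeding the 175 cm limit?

2286

Corn puffs + barley squares + choco pillows + honey loops + nut clusters uses 174 of the 175 cm and totals 2286.
That's the maximum — no feasible swap from here does better than 2286.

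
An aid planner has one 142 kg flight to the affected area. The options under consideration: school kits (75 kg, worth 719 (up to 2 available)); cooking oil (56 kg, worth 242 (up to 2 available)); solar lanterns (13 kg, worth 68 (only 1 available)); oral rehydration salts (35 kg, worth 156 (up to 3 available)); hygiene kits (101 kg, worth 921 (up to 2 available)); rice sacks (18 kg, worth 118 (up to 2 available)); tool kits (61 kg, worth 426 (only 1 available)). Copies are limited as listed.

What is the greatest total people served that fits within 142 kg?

1157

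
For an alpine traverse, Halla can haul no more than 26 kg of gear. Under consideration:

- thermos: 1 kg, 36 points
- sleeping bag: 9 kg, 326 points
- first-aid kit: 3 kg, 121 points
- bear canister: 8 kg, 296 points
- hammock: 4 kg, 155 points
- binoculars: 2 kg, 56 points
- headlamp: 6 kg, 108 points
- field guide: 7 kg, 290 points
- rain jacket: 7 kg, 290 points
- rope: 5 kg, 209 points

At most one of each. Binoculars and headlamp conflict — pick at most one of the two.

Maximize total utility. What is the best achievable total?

Ranking by ratio (utility/kg): rope 41.80, field guide 41.43, rain jacket 41.43, first-aid kit 40.33.
Best packing: first-aid kit + hammock + field guide + rain jacket + rope — 26 kg, 1065 total.
Every other selection either busts 26 kg or breaks a pairing rule or fails to beat 1065.

1065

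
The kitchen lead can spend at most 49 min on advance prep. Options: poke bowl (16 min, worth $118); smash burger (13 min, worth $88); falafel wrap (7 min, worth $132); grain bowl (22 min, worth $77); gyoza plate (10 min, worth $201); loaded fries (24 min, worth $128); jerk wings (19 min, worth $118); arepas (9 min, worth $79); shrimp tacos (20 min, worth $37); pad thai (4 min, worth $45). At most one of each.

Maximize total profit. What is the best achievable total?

Ranking by ratio (profit/min): gyoza plate 20.10, falafel wrap 18.86, pad thai 11.25, arepas 8.78.
Best packing: poke bowl + falafel wrap + gyoza plate + arepas + pad thai — 46 min, 575 total.

575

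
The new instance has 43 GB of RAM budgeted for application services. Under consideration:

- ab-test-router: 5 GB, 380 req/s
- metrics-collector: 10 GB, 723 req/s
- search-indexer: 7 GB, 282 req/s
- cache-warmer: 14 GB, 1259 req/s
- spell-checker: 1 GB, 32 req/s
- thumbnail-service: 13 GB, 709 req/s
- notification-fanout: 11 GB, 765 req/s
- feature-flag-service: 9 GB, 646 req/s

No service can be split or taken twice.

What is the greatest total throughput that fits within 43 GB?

3159

Ranking by ratio (throughput/GB): cache-warmer 89.93, ab-test-router 76.00, metrics-collector 72.30.
Taking the top-ratio services first gives ab-test-router + metrics-collector + cache-warmer + spell-checker + feature-flag-service for 3040 (39 GB).
Dropping feature-flag-service frees 9 GB; slotting in notification-fanout (11 GB) lifts the total to 3159 at 41 GB.
An exhaustive check of the 256 subsets confirms 3159.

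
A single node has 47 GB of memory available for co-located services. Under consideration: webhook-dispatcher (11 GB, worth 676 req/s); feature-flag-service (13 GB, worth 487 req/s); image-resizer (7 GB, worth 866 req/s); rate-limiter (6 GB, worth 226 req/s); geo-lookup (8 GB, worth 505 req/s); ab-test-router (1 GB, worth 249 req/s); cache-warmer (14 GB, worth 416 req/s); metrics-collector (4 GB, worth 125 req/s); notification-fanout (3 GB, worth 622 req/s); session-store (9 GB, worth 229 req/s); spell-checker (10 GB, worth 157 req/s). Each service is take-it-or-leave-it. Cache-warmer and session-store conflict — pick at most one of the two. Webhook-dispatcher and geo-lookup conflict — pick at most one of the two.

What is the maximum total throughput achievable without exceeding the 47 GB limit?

Best packing: webhook-dispatcher + feature-flag-service + image-resizer + rate-limiter + ab-test-router + metrics-collector + notification-fanout — 45 GB, 3251 total.
Runner-up feature-flag-service + image-resizer + rate-limiter + geo-lookup + ab-test-router + notification-fanout + session-store tops out at 3184.

3251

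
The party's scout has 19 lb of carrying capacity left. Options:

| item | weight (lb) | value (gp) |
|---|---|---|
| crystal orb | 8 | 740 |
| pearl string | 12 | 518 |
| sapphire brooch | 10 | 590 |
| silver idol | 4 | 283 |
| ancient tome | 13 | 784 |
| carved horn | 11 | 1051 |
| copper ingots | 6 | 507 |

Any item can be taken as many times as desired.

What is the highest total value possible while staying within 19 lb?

Taking crystal orb + carved horn: 19 lb used, 1791 in value.
That's the maximum — no swap from here does better than 1791.

1791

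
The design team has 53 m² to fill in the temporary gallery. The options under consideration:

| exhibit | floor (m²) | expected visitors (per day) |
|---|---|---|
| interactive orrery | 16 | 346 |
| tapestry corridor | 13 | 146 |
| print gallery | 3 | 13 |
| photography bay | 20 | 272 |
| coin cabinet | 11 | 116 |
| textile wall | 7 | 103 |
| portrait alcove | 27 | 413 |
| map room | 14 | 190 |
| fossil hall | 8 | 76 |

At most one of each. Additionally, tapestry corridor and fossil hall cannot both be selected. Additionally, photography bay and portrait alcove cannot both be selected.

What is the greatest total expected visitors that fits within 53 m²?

Density check — interactive orrery 21.62, portrait alcove 15.30, textile wall 14.71 are the best per m².
The ratio ordering already packs tightly: interactive orrery + print gallery + textile wall + portrait alcove, 53 m², 875.
That's the maximum — no feasible swap from here does better than 875.

875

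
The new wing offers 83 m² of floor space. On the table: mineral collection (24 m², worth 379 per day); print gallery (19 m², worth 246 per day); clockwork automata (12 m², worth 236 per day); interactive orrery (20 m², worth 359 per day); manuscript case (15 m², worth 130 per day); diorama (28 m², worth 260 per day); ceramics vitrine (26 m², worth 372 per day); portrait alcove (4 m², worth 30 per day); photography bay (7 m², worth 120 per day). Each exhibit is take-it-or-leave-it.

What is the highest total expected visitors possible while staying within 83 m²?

1346

Density check — clockwork automata 19.67, interactive orrery 17.95, photography bay 17.14, mineral collection 15.79 are the best per m².
A density-first pass picks mineral collection + print gallery + clockwork automata + interactive orrery + photography bay — 1340 at 82 m².
Replace print gallery and photography bay with ceramics vitrine: the trade gains 6 net, giving 1346 at 82 m².
An exhaustive check of the 512 subsets confirms 1346.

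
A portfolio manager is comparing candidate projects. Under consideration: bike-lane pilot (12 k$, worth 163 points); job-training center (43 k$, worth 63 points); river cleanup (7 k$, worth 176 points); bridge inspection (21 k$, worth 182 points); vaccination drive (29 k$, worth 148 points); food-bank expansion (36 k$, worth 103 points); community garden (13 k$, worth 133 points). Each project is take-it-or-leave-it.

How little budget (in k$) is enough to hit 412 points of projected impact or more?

Look for the lowest-budget combination reaching 412.
Taking bike-lane pilot + river cleanup + community garden gives 472 (≥ 412) for 32 k$.
Below 32 k$ the best achievable stays under 412.

32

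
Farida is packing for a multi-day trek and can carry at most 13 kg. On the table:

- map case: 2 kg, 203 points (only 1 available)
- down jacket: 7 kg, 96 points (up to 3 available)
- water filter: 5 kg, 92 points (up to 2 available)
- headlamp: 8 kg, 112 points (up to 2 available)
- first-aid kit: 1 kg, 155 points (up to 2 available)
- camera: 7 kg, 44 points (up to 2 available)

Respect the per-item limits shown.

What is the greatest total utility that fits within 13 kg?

Ranking by ratio (utility/kg): first-aid kit 155.00, map case 101.50, water filter 18.40, headlamp 14.00.
A density-first pass picks map case + water filter + 2×first-aid kit — 605 at 9 kg.
The 5 kg tied up in water filter is better spent on headlamp — total rises to 625 (12 kg).
That's the maximum — no swap from here does better than 625.

625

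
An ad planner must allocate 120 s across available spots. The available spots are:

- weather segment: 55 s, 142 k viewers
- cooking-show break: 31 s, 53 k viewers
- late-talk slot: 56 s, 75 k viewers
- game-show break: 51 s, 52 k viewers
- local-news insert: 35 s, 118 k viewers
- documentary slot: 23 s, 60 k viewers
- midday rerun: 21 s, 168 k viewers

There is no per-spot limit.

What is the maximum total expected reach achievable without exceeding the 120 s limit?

Ranking by ratio (expected reach/s): midday rerun 8.00, local-news insert 3.37, documentary slot 2.61.
Taking 5×midday rerun: 105 s used, 840 in expected reach.
Nothing else within 120 s beats 840.

840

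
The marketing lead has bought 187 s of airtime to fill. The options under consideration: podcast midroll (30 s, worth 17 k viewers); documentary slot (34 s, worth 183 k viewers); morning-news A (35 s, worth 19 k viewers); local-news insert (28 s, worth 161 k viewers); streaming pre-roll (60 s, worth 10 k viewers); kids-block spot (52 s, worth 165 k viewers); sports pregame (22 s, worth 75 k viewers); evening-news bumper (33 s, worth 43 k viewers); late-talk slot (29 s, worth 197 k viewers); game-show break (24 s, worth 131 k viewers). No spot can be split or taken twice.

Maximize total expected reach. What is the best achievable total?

Taking the top-ratio spots first gives documentary slot + local-news insert + sports pregame + evening-news bumper + late-talk slot + game-show break for 790 (170 s).
The 55 s tied up in sports pregame and evening-news bumper is better spent on kids-block spot — total rises to 837 (167 s).
Nothing else within 187 s beats 837.

837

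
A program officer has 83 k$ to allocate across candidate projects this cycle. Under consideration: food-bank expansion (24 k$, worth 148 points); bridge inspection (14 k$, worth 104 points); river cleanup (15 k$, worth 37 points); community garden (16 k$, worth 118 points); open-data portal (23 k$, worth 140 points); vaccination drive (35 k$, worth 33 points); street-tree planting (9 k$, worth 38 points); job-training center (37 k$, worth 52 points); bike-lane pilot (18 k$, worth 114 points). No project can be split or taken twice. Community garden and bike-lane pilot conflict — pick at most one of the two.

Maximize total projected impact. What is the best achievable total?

510

Food-bank expansion + bridge inspection + community garden + open-data portal uses 77 of the 83 k$ and totals 510.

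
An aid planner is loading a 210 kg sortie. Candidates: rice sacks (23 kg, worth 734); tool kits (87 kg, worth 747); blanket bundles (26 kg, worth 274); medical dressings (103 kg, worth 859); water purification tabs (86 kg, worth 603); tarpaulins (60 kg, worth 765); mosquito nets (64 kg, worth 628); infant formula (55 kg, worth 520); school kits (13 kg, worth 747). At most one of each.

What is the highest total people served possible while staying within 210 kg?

3267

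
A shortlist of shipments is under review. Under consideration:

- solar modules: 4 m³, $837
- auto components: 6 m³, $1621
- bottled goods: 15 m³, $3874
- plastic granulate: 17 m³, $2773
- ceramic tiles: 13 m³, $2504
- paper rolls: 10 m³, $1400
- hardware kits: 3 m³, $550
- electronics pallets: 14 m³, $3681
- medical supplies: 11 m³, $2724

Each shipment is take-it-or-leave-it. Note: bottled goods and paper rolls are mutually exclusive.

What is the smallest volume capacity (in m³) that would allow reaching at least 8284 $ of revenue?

33

Need the lightest bundle worth ≥ 8284.
solar modules + bottled goods + electronics pallets: 8392 revenue at 33 m³.
No combination under 33 m³ hits 8284.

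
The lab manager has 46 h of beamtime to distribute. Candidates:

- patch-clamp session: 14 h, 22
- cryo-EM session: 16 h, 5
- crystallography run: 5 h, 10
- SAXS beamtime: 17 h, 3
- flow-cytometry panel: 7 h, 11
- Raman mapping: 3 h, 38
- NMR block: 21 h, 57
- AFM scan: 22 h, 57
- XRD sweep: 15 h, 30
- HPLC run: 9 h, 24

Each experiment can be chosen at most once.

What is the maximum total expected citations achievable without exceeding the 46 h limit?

Greedy by ratio would take crystallography run + flow-cytometry panel + Raman mapping + NMR block + HPLC run: 45 h used, total 140.
Replace crystallography run and flow-cytometry panel and HPLC run with AFM scan: the trade gains 12 net, giving 152 at 46 h.
An exhaustive check of the 1024 subsets confirms 152.

152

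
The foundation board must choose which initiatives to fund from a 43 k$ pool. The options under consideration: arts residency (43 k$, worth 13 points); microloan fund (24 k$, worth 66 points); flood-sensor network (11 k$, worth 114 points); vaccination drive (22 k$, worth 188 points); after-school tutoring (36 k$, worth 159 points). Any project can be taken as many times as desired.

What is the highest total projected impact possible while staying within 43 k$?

3×flood-sensor network uses 33 of the 43 k$ and totals 342.

342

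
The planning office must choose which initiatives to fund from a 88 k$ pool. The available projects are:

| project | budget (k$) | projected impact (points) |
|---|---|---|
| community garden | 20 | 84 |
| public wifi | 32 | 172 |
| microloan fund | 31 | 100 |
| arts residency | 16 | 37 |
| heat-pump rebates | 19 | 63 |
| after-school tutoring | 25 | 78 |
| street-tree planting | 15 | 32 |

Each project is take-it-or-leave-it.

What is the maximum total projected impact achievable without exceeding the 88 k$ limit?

356

Community garden + public wifi + microloan fund uses 83 of the 88 k$ and totals 356.
Community garden + public wifi + arts residency + heat-pump rebates (87 k$) also reaches 356 — a tie, but nothing goes higher.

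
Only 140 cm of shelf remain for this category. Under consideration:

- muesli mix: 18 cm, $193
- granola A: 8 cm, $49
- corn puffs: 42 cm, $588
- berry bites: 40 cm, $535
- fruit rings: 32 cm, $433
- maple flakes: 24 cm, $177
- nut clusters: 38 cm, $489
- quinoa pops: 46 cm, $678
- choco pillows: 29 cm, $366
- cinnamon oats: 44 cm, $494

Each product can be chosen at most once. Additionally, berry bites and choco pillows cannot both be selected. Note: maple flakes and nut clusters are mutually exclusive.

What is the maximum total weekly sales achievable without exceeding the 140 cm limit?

The ratio ordering already packs tightly: muesli mix + corn puffs + fruit rings + quinoa pops, 138 cm, 1892.
The closest alternative, granola A + corn puffs + berry bites + quinoa pops, reaches only 1850.

1892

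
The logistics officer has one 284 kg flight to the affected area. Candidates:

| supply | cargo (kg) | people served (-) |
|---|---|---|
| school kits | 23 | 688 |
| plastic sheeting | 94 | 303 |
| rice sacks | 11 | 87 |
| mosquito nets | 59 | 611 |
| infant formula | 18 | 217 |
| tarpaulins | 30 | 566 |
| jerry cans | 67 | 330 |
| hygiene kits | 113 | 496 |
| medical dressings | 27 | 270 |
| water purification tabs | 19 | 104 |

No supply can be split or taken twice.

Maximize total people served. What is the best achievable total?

2935

By people served per kg: school kits 29.91, tarpaulins 18.87, infant formula 12.06, mosquito nets 10.36 lead.
Taking the top-ratio supplies first gives school kits + rice sacks + mosquito nets + infant formula + tarpaulins + jerry cans + medical dressings + water purification tabs for 2873 (254 kg).
Replace jerry cans and water purification tabs with hygiene kits: the trade gains 62 net, giving 2935 at 281 kg.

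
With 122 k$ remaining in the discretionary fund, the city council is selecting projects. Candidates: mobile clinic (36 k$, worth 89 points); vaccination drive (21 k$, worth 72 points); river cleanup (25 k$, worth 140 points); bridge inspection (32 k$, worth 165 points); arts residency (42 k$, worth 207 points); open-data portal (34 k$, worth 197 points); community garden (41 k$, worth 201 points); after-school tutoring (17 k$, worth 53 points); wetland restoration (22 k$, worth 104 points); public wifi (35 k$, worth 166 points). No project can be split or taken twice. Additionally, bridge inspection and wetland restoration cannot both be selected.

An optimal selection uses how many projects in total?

The maximum projected impact within 122 k$ is 642.
One optimal bundle: river cleanup + open-data portal + community garden + wetland restoration (122 k$).
Any selection reaching 642 contains exactly 4 projects.

4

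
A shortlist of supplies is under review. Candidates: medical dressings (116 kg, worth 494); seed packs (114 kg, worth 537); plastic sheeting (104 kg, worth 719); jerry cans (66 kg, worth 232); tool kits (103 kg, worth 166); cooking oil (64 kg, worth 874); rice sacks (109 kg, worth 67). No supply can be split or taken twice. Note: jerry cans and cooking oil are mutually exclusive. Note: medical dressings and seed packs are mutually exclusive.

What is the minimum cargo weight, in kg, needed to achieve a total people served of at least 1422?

168

Need the lightest bundle worth ≥ 1422.
plastic sheeting + cooking oil reaches 1593 using 168 kg.
No combination under 168 kg hits 1422.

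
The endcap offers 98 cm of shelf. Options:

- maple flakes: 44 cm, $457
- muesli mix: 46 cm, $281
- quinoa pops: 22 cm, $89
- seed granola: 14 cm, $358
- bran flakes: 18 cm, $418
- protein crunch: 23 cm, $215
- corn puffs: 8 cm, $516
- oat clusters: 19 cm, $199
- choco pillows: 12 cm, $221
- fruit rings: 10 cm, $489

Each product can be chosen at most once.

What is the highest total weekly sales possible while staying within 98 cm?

Density check — corn puffs 64.50, fruit rings 48.90, seed granola 25.57 are the best per cm.
Greedy by ratio would take seed granola + bran flakes + corn puffs + oat clusters + choco pillows + fruit rings: 81 cm used, total 2201.
The 31 cm tied up in oat clusters and choco pillows is better spent on maple flakes — total rises to 2238 (94 cm).
Every other selection either busts 98 cm or fails to beat 2238.

2238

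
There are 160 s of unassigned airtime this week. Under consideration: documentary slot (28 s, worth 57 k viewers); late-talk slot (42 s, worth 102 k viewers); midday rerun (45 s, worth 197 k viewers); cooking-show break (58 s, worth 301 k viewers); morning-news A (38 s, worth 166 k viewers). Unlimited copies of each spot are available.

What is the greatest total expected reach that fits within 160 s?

768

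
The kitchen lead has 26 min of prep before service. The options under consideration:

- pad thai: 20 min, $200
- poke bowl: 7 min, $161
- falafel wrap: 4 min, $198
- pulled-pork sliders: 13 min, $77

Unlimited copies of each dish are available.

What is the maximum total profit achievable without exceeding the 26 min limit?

Density check — falafel wrap 49.50, poke bowl 23.00, pad thai 10.00 are the best per min.
6×falafel wrap uses 24 of the 26 min and totals 1188.

1188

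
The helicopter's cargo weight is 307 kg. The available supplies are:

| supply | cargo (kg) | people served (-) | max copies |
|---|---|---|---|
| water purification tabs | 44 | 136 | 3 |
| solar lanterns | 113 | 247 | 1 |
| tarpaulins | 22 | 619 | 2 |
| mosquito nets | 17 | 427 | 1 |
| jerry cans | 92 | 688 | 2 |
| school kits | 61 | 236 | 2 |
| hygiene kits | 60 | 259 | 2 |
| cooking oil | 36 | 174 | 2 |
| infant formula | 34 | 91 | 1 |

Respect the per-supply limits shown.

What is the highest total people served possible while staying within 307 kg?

3300

Density check — tarpaulins 28.14, mosquito nets 25.12, jerry cans 7.48 are the best per kg.
Greedy by ratio would take 2×tarpaulins + mosquito nets + 2×jerry cans + cooking oil: 281 kg used, total 3215.
The 36 kg tied up in cooking oil is better spent on hygiene kits — total rises to 3300 (305 kg).
That's the maximum — no swap from here does better than 3300.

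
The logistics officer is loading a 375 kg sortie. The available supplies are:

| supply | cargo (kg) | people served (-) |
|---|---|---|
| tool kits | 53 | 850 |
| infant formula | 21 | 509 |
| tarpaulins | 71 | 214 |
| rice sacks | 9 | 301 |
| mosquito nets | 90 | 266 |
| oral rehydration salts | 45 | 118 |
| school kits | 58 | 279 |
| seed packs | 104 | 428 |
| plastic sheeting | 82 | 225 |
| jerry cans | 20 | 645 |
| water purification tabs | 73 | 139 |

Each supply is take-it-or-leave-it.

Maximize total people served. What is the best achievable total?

A density-first pass picks tool kits + infant formula + tarpaulins + rice sacks + school kits + seed packs + jerry cans — 3226 at 336 kg.
The 71 kg tied up in tarpaulins is better spent on mosquito nets — total rises to 3278 (355 kg).
That's the maximum — no swap from here does better than 3278.

3278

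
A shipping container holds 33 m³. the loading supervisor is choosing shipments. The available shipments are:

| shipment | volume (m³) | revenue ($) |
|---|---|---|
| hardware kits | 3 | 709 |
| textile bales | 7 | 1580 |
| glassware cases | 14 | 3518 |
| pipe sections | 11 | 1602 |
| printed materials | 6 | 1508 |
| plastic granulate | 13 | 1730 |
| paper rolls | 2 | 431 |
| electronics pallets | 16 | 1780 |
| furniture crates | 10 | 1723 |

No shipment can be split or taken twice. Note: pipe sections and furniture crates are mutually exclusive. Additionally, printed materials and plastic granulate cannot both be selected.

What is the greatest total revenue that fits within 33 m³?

Best packing: hardware kits + textile bales + glassware cases + printed materials + paper rolls — 32 m³, 7746 total.

7746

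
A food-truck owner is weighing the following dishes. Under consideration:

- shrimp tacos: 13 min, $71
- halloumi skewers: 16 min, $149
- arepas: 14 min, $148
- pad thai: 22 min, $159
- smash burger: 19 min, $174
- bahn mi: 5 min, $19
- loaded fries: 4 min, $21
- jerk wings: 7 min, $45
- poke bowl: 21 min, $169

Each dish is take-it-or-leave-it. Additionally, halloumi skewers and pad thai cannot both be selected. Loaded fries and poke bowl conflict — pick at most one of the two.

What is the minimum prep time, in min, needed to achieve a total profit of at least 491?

53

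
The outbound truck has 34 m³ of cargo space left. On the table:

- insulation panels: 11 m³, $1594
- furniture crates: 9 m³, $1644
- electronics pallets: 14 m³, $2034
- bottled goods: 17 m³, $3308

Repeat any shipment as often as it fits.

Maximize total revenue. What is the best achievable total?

The ratio ordering already packs tightly: 2×bottled goods, 34 m³, 6616.

6616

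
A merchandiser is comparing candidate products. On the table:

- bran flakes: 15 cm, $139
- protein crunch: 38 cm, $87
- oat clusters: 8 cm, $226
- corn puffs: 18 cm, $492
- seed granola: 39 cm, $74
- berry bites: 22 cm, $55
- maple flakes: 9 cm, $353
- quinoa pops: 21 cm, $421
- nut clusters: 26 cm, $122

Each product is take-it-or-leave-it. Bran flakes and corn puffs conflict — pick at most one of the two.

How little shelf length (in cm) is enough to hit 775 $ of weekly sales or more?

Minimise cm subject to total weekly sales ≥ 775.
Taking corn puffs + maple flakes gives 845 (≥ 775) for 27 cm.
Any bundle with less than 27 cm falls short of 775.

27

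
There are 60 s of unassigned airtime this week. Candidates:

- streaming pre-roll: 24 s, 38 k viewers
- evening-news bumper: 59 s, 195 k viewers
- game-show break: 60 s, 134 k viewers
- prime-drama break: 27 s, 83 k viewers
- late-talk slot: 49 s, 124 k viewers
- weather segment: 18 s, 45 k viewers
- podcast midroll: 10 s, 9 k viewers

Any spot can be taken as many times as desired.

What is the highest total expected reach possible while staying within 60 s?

Evening-news bumper uses 59 of the 60 s and totals 195.
The spare 1 s is too small for any remaining spot, and no exchange beats 195.

195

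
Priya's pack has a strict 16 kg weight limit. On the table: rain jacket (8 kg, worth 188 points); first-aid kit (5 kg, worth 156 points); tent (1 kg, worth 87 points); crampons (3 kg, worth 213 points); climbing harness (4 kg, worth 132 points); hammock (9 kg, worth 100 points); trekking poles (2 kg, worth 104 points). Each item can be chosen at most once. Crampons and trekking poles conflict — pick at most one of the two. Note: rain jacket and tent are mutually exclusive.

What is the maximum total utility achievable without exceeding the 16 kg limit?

First-aid kit + tent + crampons + climbing harness uses 13 of the 16 kg and totals 588.

588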